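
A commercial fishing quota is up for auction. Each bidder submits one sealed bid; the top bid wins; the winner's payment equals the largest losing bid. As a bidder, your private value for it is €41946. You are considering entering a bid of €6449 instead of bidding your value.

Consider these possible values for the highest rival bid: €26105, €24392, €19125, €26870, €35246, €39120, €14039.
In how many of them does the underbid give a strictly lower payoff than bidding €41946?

7

The deviation hurts exactly when the highest competing bid lies strictly between €6449 and €41946 — underbidding then forfeits a profitable win.
€26105: inside the interval → strictly worse (loss €15841).
€24392: inside the interval → strictly worse (loss €17554).
€19125: inside the interval → strictly worse (loss €22821).
€26870: inside the interval → strictly worse (loss €15076).
€35246: inside the interval → strictly worse (loss €6700).
€39120: inside the interval → strictly worse (loss €2826).
€14039: inside the interval → strictly worse (loss €27907).
Count: 7.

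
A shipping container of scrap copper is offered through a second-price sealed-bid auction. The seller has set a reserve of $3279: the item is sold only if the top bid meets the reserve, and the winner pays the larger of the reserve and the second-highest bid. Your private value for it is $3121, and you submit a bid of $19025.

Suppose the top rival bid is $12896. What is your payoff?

Your bid $19025 is the highest and exceeds the reserve.
Price = max(second-highest bid, reserve) = max($12896, $3279) = $12896.
Payoff = $3121 − $12896 = −$9775.

−$9775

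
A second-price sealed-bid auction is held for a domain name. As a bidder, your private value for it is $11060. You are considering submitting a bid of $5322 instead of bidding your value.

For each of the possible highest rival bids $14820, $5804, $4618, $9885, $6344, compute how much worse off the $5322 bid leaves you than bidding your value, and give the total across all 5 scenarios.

The deviation costs you only when the competing bid falls strictly between $5322 and $11060; elsewhere both bids give the same outcome.
$14820: outcomes coincide → loss $0.
$5804: truthful payoff $5256, deviation payoff $0 → loss $5256.
$4618: outcomes coincide → loss $0.
$9885: truthful payoff $1175, deviation payoff $0 → loss $1175.
$6344: truthful payoff $4716, deviation payoff $0 → loss $4716.
Total loss = $5256 + $1175 + $4716 = $11147.

$11147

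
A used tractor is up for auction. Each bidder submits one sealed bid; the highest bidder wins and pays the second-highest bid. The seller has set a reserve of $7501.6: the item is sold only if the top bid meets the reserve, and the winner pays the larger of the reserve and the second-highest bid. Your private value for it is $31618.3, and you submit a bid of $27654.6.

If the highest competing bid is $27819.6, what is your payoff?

$0

Your bid $27654.6 is below the highest competing bid $27819.6, so you lose. Payoff $0.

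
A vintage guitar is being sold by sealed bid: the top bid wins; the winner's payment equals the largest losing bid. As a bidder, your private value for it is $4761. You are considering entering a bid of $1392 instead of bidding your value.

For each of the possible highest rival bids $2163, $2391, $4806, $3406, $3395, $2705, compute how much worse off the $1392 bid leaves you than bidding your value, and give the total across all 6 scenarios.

The deviation costs you only when the competing bid falls strictly between $1392 and $4761; elsewhere both bids give the same outcome.
$2163: truthful payoff $2598, deviation payoff $0 → loss $2598.
$2391: truthful payoff $2370, deviation payoff $0 → loss $2370.
$4806: outcomes coincide → loss $0.
$3406: truthful payoff $1355, deviation payoff $0 → loss $1355.
$3395: truthful payoff $1366, deviation payoff $0 → loss $1366.
$2705: truthful payoff $2056, deviation payoff $0 → loss $2056.
Total loss = $2598 + $2370 + $1355 + $1366 + $2056 = $9745.

$9745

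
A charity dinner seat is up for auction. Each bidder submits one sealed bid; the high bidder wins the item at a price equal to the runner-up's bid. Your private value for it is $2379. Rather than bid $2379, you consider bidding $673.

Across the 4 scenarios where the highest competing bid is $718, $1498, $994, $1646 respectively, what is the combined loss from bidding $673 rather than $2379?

$4660

The deviation costs you only when the competing bid falls strictly between $673 and $2379; elsewhere both bids give the same outcome.
$718: truthful payoff $1661, deviation payoff $0 → loss $1661.
$1498: truthful payoff $881, deviation payoff $0 → loss $881.
$994: truthful payoff $1385, deviation payoff $0 → loss $1385.
$1646: truthful payoff $733, deviation payoff $0 → loss $733.
Total loss = $1661 + $881 + $1385 + $733 = $4660.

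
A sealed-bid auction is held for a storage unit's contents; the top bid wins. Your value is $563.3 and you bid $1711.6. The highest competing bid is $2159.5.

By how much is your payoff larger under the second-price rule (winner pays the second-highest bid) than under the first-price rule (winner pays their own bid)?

$0

Your bid $1711.6 is below $2159.5, so you lose under either rule.
Payoff is $0 in both cases; difference = $0.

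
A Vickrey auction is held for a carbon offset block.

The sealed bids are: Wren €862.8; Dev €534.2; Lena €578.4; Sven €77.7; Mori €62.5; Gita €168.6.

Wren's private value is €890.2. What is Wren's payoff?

Highest bid: Wren at €862.8, so Wren wins.
Second-highest bid: Lena at €578.4 — that is the price the winner pays.
Wren's payoff = value − price = €890.2 − €578.4 = €311.8.

€311.8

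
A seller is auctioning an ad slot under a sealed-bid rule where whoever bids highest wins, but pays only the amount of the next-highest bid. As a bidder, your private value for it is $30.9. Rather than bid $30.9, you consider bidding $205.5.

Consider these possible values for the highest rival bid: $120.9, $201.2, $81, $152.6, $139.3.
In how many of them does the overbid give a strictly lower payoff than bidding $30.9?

5

The deviation hurts exactly when the highest competing bid lies strictly between $30.9 and $205.5 — overbidding then wins at a price above your value.
$120.9: inside the interval → strictly worse (loss $90).
$201.2: inside the interval → strictly worse (loss $170.3).
$81: inside the interval → strictly worse (loss $50.1).
$152.6: inside the interval → strictly worse (loss $121.7).
$139.3: inside the interval → strictly worse (loss $108.4).
Count: 5.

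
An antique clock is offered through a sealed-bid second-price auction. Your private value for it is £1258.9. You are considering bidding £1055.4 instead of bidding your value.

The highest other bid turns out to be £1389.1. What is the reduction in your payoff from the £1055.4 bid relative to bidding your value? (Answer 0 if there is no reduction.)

£0

Bidding your value £1258.9: you lose (since £1258.9 < £1389.1). Payoff £0.
Bidding £1055.4: you lose. Payoff £0.
Difference = £0 − £0 = £0; both bids lead to the same outcome because the competing bid is above both your value and your alternative bid.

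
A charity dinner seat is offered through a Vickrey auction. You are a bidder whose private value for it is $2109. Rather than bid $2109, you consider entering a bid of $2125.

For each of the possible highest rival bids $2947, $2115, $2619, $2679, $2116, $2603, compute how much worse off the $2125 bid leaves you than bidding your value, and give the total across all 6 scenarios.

The deviation costs you only when the competing bid falls strictly between $2109 and $2125; elsewhere both bids give the same outcome.
$2947: outcomes coincide → loss $0.
$2115: truthful payoff $0, deviation payoff −$6 → loss $6.
$2619: outcomes coincide → loss $0.
$2679: outcomes coincide → loss $0.
$2116: truthful payoff $0, deviation payoff −$7 → loss $7.
$2603: outcomes coincide → loss $0.
Total loss = $6 + $7 = $13.

$13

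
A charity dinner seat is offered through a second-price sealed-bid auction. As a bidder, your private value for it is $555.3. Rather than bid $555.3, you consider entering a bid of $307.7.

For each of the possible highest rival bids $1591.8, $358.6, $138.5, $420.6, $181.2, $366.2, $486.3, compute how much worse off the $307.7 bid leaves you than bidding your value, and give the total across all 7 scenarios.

The deviation costs you only when the competing bid falls strictly between $307.7 and $555.3; elsewhere both bids give the same outcome.
$1591.8: outcomes coincide → loss $0.
$358.6: truthful payoff $196.7, deviation payoff $0 → loss $196.7.
$138.5: outcomes coincide → loss $0.
$420.6: truthful payoff $134.7, deviation payoff $0 → loss $134.7.
$181.2: outcomes coincide → loss $0.
$366.2: truthful payoff $189.1, deviation payoff $0 → loss $189.1.
$486.3: truthful payoff $69, deviation payoff $0 → loss $69.
Total loss = $196.7 + $134.7 + $189.1 + $69 = $589.5.

$589.5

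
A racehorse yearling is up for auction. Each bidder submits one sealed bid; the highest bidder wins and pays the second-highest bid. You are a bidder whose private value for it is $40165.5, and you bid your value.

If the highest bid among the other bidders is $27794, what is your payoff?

$12371.5

Your bid $40165.5 exceeds the highest competing bid $27794, so you win.
In a second-price auction the winner pays the second-highest bid, $27794.
Payoff = value − price = $40165.5 − $27794 = $12371.5.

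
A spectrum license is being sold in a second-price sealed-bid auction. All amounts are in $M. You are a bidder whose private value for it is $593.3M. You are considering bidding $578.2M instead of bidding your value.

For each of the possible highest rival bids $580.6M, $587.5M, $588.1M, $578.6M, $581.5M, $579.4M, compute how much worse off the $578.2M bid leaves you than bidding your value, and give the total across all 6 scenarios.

The deviation costs you only when the competing bid falls strictly between $578.2M and $593.3M; elsewhere both bids give the same outcome.
$580.6M: truthful payoff $12.7M, deviation payoff $0M → loss $12.7M.
$587.5M: truthful payoff $5.8M, deviation payoff $0M → loss $5.8M.
$588.1M: truthful payoff $5.2M, deviation payoff $0M → loss $5.2M.
$578.6M: truthful payoff $14.7M, deviation payoff $0M → loss $14.7M.
$581.5M: truthful payoff $11.8M, deviation payoff $0M → loss $11.8M.
$579.4M: truthful payoff $13.9M, deviation payoff $0M → loss $13.9M.
Total loss = $12.7M + $5.8M + $5.2M + $14.7M + $11.8M + $13.9M = $64.1M.
Because the price is fixed by the runner-up's bid, deviating from your value can only change a good outcome into a bad one — never the reverse.

$64.1M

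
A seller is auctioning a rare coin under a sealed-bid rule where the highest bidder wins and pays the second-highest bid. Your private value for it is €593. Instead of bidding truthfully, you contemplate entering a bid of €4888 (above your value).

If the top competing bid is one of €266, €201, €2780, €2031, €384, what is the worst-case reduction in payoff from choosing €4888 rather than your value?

€266: same outcome either way → loss €0.
€201: same outcome either way → loss €0.
€2780: truthful gives €0, deviation gives −€2187 → loss €2187.
€2031: truthful gives €0, deviation gives −€1438 → loss €1438.
€384: same outcome either way → loss €0.
Maximum loss: €2187.

€2187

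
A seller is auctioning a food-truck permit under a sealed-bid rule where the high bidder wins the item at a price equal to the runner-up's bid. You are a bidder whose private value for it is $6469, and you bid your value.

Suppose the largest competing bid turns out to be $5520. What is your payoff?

Your bid $6469 exceeds the highest competing bid $5520, so you win.
In a second-price auction the winner pays the second-highest bid, $5520.
Payoff = value − price = $6469 − $5520 = $949.

$949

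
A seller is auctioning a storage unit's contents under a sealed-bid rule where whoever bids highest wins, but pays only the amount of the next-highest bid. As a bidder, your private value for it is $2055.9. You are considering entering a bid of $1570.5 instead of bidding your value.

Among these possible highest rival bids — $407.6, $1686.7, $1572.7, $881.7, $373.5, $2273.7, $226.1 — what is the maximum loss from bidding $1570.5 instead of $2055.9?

$483.2

$407.6: same outcome either way → loss $0.
$1686.7: truthful gives $369.2, deviation gives $0 → loss $369.2.
$1572.7: truthful gives $483.2, deviation gives $0 → loss $483.2.
$881.7: same outcome either way → loss $0.
$373.5: same outcome either way → loss $0.
$2273.7: same outcome either way → loss $0.
$226.1: same outcome either way → loss $0.
Maximum loss: $483.2.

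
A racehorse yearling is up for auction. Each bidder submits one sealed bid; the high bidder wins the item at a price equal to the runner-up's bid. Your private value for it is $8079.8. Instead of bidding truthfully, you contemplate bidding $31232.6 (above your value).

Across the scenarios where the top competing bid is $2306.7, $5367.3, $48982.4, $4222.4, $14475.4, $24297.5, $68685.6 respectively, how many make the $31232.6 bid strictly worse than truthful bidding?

2

The deviation hurts exactly when the highest competing bid lies strictly between $8079.8 and $31232.6 — overbidding then wins at a price above your value.
$2306.7: below both → same outcome either way.
$5367.3: below both → same outcome either way.
$48982.4: above both → same outcome either way.
$4222.4: below both → same outcome either way.
$14475.4: inside the interval → strictly worse (loss $6395.6).
$24297.5: inside the interval → strictly worse (loss $16217.7).
$68685.6: above both → same outcome either way.
Count: 2.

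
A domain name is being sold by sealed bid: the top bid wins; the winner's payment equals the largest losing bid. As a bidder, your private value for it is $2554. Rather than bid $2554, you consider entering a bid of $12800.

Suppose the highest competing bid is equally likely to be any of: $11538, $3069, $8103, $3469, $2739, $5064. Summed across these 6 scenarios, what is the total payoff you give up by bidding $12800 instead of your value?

$18658

The deviation costs you only when the competing bid falls strictly between $2554 and $12800; elsewhere both bids give the same outcome.
$11538: truthful payoff $0, deviation payoff −$8984 → loss $8984.
$3069: truthful payoff $0, deviation payoff −$515 → loss $515.
$8103: truthful payoff $0, deviation payoff −$5549 → loss $5549.
$3469: truthful payoff $0, deviation payoff −$915 → loss $915.
$2739: truthful payoff $0, deviation payoff −$185 → loss $185.
$5064: truthful payoff $0, deviation payoff −$2510 → loss $2510.
Total loss = $8984 + $515 + $5549 + $915 + $185 + $2510 = $18658.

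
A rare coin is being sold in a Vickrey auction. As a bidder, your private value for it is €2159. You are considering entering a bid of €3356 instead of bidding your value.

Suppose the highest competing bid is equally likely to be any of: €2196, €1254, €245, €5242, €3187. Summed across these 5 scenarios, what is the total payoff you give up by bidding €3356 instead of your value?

The deviation costs you only when the competing bid falls strictly between €2159 and €3356; elsewhere both bids give the same outcome.
€2196: truthful payoff €0, deviation payoff −€37 → loss €37.
€1254: outcomes coincide → loss €0.
€245: outcomes coincide → loss €0.
€5242: outcomes coincide → loss €0.
€3187: truthful payoff €0, deviation payoff −€1028 → loss €1028.
Total loss = €37 + €1028 = €1065.

€1065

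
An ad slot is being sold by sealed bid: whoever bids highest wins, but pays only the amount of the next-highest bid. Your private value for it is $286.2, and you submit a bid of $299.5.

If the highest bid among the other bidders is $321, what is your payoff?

Your bid $299.5 is below the highest competing bid $321, so you lose.
A losing bidder pays nothing and receives nothing: payoff = $0.

$0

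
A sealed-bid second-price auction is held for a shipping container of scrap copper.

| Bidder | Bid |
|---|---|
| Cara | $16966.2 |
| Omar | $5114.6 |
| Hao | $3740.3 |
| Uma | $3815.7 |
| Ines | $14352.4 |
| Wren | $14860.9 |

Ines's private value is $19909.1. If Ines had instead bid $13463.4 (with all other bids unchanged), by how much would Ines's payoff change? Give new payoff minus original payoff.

$0

The highest bid among the other bidders is $16966.2; Ines's bid doesn't change that.
Original bid $14352.4: Ines is not highest (top rival bid is $16966.2); payoff $0.
Alternative bid $13463.4: Ines is not highest (top rival bid is $16966.2); payoff $0.
Change in payoff = $0 − ($0) = $0.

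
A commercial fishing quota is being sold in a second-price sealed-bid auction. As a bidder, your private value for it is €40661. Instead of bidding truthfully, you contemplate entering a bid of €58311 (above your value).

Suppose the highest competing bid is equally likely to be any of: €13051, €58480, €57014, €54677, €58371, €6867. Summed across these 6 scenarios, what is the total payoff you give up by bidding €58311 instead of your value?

The deviation costs you only when the competing bid falls strictly between €40661 and €58311; elsewhere both bids give the same outcome.
€13051: outcomes coincide → loss €0.
€58480: outcomes coincide → loss €0.
€57014: truthful payoff €0, deviation payoff −€16353 → loss €16353.
€54677: truthful payoff €0, deviation payoff −€14016 → loss €14016.
€58371: outcomes coincide → loss €0.
€6867: outcomes coincide → loss €0.
Total loss = €16353 + €14016 = €30369.
Because the price is fixed by the runner-up's bid, deviating from your value can only change a good outcome into a bad one — never the reverse.

€30369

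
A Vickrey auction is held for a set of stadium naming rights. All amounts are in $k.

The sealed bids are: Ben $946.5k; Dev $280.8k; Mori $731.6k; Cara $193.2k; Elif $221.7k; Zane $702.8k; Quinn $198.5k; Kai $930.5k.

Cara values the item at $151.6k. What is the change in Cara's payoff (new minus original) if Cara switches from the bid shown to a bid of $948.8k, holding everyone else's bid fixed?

The highest bid among the other bidders is $946.5k; Cara's bid doesn't change that.
Original bid $193.2k: Cara is not highest (top rival bid is $946.5k); payoff $0k.
Alternative bid $948.8k: Cara is highest, pays the top rival bid $946.5k; payoff $151.6k − $946.5k = −$794.9k.
Change in payoff = −$794.9k − ($0k) = −$794.9k.

−$794.9k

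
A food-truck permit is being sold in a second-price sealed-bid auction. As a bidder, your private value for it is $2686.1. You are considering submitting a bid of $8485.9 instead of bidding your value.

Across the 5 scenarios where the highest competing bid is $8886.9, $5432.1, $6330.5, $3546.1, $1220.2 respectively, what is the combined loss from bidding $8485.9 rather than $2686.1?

The deviation costs you only when the competing bid falls strictly between $2686.1 and $8485.9; elsewhere both bids give the same outcome.
$8886.9: outcomes coincide → loss $0.
$5432.1: truthful payoff $0, deviation payoff −$2746 → loss $2746.
$6330.5: truthful payoff $0, deviation payoff −$3644.4 → loss $3644.4.
$3546.1: truthful payoff $0, deviation payoff −$860 → loss $860.
$1220.2: outcomes coincide → loss $0.
Total loss = $2746 + $3644.4 + $860 = $7250.4.

$7250.4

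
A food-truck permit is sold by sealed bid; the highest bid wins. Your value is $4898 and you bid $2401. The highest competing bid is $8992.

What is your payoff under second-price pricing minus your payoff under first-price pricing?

$0

Your bid $2401 is below $8992, so you lose under either rule.
Payoff is $0 in both cases; difference = $0.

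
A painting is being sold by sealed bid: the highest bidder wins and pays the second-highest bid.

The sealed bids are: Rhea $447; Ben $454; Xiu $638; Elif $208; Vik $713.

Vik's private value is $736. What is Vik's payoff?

$98

Highest bid: Vik at $713, so Vik wins.
Second-highest bid: Xiu at $638 — that is the price the winner pays.
Vik's payoff = value − price = $736 − $638 = $98.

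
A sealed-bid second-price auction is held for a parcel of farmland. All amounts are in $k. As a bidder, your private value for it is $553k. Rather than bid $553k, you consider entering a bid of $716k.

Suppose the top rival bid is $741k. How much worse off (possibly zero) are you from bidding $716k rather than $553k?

$0k

Bidding your value $553k: you lose (since $553k < $741k). Payoff $0k.
Bidding $716k: you lose. Payoff $0k.
Difference = $0k − $0k = $0k; both bids lead to the same outcome because the competing bid is above both your value and your alternative bid.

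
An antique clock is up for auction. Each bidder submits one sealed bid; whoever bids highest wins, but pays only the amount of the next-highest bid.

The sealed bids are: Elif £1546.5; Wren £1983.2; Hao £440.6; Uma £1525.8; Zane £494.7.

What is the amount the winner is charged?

Highest bid: Wren at £1983.2, so Wren wins.
Second-highest bid: Elif at £1546.5 — that is the price the winner pays.

£1546.5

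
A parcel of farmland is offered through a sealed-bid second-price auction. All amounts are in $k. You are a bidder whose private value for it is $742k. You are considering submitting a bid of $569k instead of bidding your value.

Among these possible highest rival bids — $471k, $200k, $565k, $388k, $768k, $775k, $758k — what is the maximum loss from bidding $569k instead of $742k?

$0k

$471k: same outcome either way → loss $0k.
$200k: same outcome either way → loss $0k.
$565k: same outcome either way → loss $0k.
$388k: same outcome either way → loss $0k.
$768k: same outcome either way → loss $0k.
$775k: same outcome either way → loss $0k.
$758k: same outcome either way → loss $0k.
Maximum loss: $0k.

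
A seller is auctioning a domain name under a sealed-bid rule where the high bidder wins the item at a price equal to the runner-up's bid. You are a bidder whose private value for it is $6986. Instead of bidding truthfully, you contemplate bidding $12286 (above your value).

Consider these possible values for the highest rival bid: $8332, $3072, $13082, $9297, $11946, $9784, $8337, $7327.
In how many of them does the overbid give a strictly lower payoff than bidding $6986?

6

The deviation hurts exactly when the highest competing bid lies strictly between $6986 and $12286 — overbidding then wins at a price above your value.
$8332: inside the interval → strictly worse (loss $1346).
$3072: below both → same outcome either way.
$13082: above both → same outcome either way.
$9297: inside the interval → strictly worse (loss $2311).
$11946: inside the interval → strictly worse (loss $4960).
$9784: inside the interval → strictly worse (loss $2798).
$8337: inside the interval → strictly worse (loss $1351).
$7327: inside the interval → strictly worse (loss $341).
Count: 6.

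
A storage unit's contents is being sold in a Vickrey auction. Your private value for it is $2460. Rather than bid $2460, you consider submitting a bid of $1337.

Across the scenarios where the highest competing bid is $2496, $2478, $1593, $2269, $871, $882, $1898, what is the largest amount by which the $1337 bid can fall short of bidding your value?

$2496: same outcome either way → loss $0.
$2478: same outcome either way → loss $0.
$1593: truthful gives $867, deviation gives $0 → loss $867.
$2269: truthful gives $191, deviation gives $0 → loss $191.
$871: same outcome either way → loss $0.
$882: same outcome either way → loss $0.
$1898: truthful gives $562, deviation gives $0 → loss $562.
Maximum loss: $867.

$867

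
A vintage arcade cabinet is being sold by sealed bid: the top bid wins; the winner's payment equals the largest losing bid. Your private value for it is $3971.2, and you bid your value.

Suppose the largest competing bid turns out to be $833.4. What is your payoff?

$3137.8

Your bid $3971.2 exceeds the highest competing bid $833.4, so you win.
In a second-price auction the winner pays the second-highest bid, $833.4.
Payoff = value − price = $3971.2 − $833.4 = $3137.8.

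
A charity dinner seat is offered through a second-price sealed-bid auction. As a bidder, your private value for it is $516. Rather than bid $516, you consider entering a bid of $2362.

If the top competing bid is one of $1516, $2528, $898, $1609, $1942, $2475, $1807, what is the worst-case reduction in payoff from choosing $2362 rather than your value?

$1426

$1516: truthful gives $0, deviation gives −$1000 → loss $1000.
$2528: same outcome either way → loss $0.
$898: truthful gives $0, deviation gives −$382 → loss $382.
$1609: truthful gives $0, deviation gives −$1093 → loss $1093.
$1942: truthful gives $0, deviation gives −$1426 → loss $1426.
$2475: same outcome either way → loss $0.
$1807: truthful gives $0, deviation gives −$1291 → loss $1291.
Maximum loss: $1426.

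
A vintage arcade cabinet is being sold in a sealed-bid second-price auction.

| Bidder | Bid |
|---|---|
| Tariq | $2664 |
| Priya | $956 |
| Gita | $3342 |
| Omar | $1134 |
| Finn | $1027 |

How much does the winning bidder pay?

$2664

Highest bid: Gita at $3342, so Gita wins.
Second-highest bid: Tariq at $2664 — that is the price the winner pays.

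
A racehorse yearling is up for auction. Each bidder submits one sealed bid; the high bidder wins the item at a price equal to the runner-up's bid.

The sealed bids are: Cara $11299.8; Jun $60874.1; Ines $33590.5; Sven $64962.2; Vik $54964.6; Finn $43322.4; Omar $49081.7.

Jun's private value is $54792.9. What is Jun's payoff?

$0

Highest bid: Sven at $64962.2, so Sven wins.
Second-highest bid: Jun at $60874.1 — that is the price the winner pays.
Jun did not win, so Jun pays nothing and receives nothing: payoff $0.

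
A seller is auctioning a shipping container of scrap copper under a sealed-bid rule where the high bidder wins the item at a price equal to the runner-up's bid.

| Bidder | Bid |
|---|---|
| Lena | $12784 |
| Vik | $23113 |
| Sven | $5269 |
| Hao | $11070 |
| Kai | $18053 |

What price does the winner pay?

$18053

Highest bid: Vik at $23113, so Vik wins.
Second-highest bid: Kai at $18053 — that is the price the winner pays.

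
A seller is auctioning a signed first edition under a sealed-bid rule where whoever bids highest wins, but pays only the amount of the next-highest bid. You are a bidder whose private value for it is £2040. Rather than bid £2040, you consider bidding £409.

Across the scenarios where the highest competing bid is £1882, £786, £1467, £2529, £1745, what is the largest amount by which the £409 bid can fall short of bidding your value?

£1254

£1882: truthful gives £158, deviation gives £0 → loss £158.
£786: truthful gives £1254, deviation gives £0 → loss £1254.
£1467: truthful gives £573, deviation gives £0 → loss £573.
£2529: same outcome either way → loss £0.
£1745: truthful gives £295, deviation gives £0 → loss £295.
Maximum loss: £1254.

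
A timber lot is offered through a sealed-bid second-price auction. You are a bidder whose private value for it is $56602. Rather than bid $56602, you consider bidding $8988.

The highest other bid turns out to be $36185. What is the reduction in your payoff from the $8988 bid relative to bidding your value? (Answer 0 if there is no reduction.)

Bidding your value $56602: you win (since $56602 > $36185) and pay $36185. Payoff $20417.
Bidding $8988: you lose. Payoff $0.
The competing bid $36185 lies between your shaded bid and your value, so underbidding forfeits an item you could have won at a profitable price.
Loss from deviating = $20417 − ($0) = $20417.

$20417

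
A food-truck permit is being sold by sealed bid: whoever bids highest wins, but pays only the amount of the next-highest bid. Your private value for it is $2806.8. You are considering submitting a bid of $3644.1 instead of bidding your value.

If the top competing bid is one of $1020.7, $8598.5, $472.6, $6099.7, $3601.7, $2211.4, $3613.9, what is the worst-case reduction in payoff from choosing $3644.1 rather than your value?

$1020.7: same outcome either way → loss $0.
$8598.5: same outcome either way → loss $0.
$472.6: same outcome either way → loss $0.
$6099.7: same outcome either way → loss $0.
$3601.7: truthful gives $0, deviation gives −$794.9 → loss $794.9.
$2211.4: same outcome either way → loss $0.
$3613.9: truthful gives $0, deviation gives −$807.1 → loss $807.1.
Maximum loss: $807.1.

$807.1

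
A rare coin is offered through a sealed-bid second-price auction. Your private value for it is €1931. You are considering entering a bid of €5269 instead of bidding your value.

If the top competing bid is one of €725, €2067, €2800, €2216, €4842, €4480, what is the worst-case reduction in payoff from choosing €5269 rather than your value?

€725: same outcome either way → loss €0.
€2067: truthful gives €0, deviation gives −€136 → loss €136.
€2800: truthful gives €0, deviation gives −€869 → loss €869.
€2216: truthful gives €0, deviation gives −€285 → loss €285.
€4842: truthful gives €0, deviation gives −€2911 → loss €2911.
€4480: truthful gives €0, deviation gives −€2549 → loss €2549.
Maximum loss: €2911.

€2911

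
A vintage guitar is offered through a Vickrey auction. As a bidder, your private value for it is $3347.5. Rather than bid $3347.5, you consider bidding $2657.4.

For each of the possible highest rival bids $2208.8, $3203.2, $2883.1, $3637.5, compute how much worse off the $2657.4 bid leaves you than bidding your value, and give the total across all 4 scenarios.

The deviation costs you only when the competing bid falls strictly between $2657.4 and $3347.5; elsewhere both bids give the same outcome.
$2208.8: outcomes coincide → loss $0.
$3203.2: truthful payoff $144.3, deviation payoff $0 → loss $144.3.
$2883.1: truthful payoff $464.4, deviation payoff $0 → loss $464.4.
$3637.5: outcomes coincide → loss $0.
Total loss = $144.3 + $464.4 = $608.7.
Because the price is fixed by the runner-up's bid, deviating from your value can only change a good outcome into a bad one — never the reverse.

$608.7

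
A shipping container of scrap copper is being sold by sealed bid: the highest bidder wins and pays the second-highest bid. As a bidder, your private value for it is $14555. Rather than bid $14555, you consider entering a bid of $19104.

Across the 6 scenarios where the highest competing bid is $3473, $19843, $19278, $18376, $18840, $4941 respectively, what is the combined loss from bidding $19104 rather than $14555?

The deviation costs you only when the competing bid falls strictly between $14555 and $19104; elsewhere both bids give the same outcome.
$3473: outcomes coincide → loss $0.
$19843: outcomes coincide → loss $0.
$19278: outcomes coincide → loss $0.
$18376: truthful payoff $0, deviation payoff −$3821 → loss $3821.
$18840: truthful payoff $0, deviation payoff −$4285 → loss $4285.
$4941: outcomes coincide → loss $0.
Total loss = $3821 + $4285 = $8106.
In a second-price auction your bid sets only whether you win, not what you pay, so bidding your true value is weakly dominant.

$8106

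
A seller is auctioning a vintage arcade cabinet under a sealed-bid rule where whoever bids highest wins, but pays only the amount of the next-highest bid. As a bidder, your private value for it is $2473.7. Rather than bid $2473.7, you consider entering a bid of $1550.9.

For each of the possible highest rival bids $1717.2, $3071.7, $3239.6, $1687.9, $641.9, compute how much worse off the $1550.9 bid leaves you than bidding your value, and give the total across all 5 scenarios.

$1542.3

The deviation costs you only when the competing bid falls strictly between $1550.9 and $2473.7; elsewhere both bids give the same outcome.
$1717.2: truthful payoff $756.5, deviation payoff $0 → loss $756.5.
$3071.7: outcomes coincide → loss $0.
$3239.6: outcomes coincide → loss $0.
$1687.9: truthful payoff $785.8, deviation payoff $0 → loss $785.8.
$641.9: outcomes coincide → loss $0.
Total loss = $756.5 + $785.8 = $1542.3.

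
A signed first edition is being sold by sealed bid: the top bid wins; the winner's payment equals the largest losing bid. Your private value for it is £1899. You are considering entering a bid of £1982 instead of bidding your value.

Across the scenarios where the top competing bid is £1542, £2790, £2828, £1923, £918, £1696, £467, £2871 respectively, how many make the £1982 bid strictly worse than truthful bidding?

1

The deviation hurts exactly when the highest competing bid lies strictly between £1899 and £1982 — overbidding then wins at a price above your value.
£1542: below both → same outcome either way.
£2790: above both → same outcome either way.
£2828: above both → same outcome either way.
£1923: inside the interval → strictly worse (loss £24).
£918: below both → same outcome either way.
£1696: below both → same outcome either way.
£467: below both → same outcome either way.
£2871: above both → same outcome either way.
Count: 1.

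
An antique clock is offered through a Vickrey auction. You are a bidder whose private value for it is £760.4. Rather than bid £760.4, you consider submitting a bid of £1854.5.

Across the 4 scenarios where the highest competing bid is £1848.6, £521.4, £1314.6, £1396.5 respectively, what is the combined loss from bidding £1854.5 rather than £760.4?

£2278.5

The deviation costs you only when the competing bid falls strictly between £760.4 and £1854.5; elsewhere both bids give the same outcome.
£1848.6: truthful payoff £0, deviation payoff −£1088.2 → loss £1088.2.
£521.4: outcomes coincide → loss £0.
£1314.6: truthful payoff £0, deviation payoff −£554.2 → loss £554.2.
£1396.5: truthful payoff £0, deviation payoff −£636.1 → loss £636.1.
Total loss = £1088.2 + £554.2 + £636.1 = £2278.5.
Truthful bidding weakly dominates here: raising your bid can only win items priced above your value, and lowering it can only forfeit items priced below.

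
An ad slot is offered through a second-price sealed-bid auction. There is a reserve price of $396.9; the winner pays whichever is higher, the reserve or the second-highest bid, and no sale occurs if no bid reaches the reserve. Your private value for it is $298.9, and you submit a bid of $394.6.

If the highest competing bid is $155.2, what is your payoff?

$0

Your bid $394.6 is the highest bid but falls below the reserve $396.9, so the item goes unsold. Payoff $0.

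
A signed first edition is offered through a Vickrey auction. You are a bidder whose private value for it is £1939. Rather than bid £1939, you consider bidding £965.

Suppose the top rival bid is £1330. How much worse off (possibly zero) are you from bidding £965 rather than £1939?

Bidding your value £1939: you win (since £1939 > £1330) and pay £1330. Payoff £609.
Bidding £965: you lose. Payoff £0.
The competing bid £1330 lies between your shaded bid and your value, so underbidding forfeits an item you could have won at a profitable price.
Loss from deviating = £609 − (£0) = £609.

£609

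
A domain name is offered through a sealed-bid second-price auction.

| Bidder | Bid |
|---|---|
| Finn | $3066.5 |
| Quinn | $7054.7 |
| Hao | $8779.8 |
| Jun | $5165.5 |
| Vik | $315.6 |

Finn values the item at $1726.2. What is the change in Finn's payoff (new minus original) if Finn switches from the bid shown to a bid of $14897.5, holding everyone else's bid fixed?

−$7053.6

The highest bid among the other bidders is $8779.8; Finn's bid doesn't change that.
Original bid $3066.5: Finn is not highest (top rival bid is $8779.8); payoff $0.
Alternative bid $14897.5: Finn is highest, pays the top rival bid $8779.8; payoff $1726.2 − $8779.8 = −$7053.6.
Change in payoff = −$7053.6 − ($0) = −$7053.6.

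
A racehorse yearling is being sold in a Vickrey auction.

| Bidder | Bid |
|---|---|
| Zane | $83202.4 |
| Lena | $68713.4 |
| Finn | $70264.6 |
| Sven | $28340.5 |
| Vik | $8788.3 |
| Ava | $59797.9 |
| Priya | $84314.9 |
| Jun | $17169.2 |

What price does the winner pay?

$83202.4

Highest bid: Priya at $84314.9, so Priya wins.
Second-highest bid: Zane at $83202.4 — that is the price the winner pays.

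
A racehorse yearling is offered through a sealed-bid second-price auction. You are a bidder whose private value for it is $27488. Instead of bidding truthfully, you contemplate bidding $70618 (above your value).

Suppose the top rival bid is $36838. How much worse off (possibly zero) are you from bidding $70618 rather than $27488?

Bidding your value $27488: you lose (since $27488 < $36838). Payoff $0.
Bidding $70618: you win and pay $36838. Payoff $27488 − $36838 = −$9350.
The competing bid $36838 lies between your value and your inflated bid, so overbidding wins an item priced above your value.
Loss from deviating = $0 − (−$9350) = $9350.

$9350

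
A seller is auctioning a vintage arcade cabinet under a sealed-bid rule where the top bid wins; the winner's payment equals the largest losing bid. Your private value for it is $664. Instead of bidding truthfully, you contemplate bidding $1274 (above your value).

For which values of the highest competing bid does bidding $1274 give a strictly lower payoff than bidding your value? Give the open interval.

($664, $1274)

If the competing bid is below $664, both bids win at the same price — no difference.
If it is above $1274, both bids lose — no difference.
If it lies strictly between $664 and $1274, bidding your value loses (payoff 0) while bidding $1274 wins at a price above your value (payoff negative).
So the deviation strictly hurts on the open interval ($664, $1274).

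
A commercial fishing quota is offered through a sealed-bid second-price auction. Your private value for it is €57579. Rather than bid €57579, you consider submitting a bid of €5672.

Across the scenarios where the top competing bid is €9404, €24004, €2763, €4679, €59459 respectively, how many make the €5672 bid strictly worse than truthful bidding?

2

The deviation hurts exactly when the highest competing bid lies strictly between €5672 and €57579 — underbidding then forfeits a profitable win.
€9404: inside the interval → strictly worse (loss €48175).
€24004: inside the interval → strictly worse (loss €33575).
€2763: below both → same outcome either way.
€4679: below both → same outcome either way.
€59459: above both → same outcome either way.
Count: 2.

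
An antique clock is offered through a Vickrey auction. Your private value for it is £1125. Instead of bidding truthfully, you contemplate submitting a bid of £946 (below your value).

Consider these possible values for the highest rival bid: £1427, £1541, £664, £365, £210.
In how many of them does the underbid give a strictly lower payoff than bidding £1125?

The deviation hurts exactly when the highest competing bid lies strictly between £946 and £1125 — underbidding then forfeits a profitable win.
£1427: above both → same outcome either way.
£1541: above both → same outcome either way.
£664: below both → same outcome either way.
£365: below both → same outcome either way.
£210: below both → same outcome either way.
Count: 0.

0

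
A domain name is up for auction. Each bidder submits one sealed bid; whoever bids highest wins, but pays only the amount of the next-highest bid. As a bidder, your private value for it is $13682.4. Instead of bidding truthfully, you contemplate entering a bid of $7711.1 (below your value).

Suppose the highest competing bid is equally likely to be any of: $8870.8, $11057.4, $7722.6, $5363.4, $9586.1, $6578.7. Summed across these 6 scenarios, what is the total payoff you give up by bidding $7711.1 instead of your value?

$17492.7

The deviation costs you only when the competing bid falls strictly between $7711.1 and $13682.4; elsewhere both bids give the same outcome.
$8870.8: truthful payoff $4811.6, deviation payoff $0 → loss $4811.6.
$11057.4: truthful payoff $2625, deviation payoff $0 → loss $2625.
$7722.6: truthful payoff $5959.8, deviation payoff $0 → loss $5959.8.
$5363.4: outcomes coincide → loss $0.
$9586.1: truthful payoff $4096.3, deviation payoff $0 → loss $4096.3.
$6578.7: outcomes coincide → loss $0.
Total loss = $4811.6 + $2625 + $5959.8 + $4096.3 = $17492.7.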